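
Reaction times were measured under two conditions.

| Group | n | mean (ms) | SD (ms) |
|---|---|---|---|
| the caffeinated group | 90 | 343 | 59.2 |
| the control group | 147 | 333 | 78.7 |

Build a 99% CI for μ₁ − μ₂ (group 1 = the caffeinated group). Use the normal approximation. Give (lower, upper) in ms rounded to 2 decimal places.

SE₁ = s₁/√n₁ = 59.2/√90 = 6.2402; SE₂ = 78.7/√147 = 6.4911.
Independent samples, unequal variances: SE_diff = √(SE₁² + SE₂²) = √(38.94009604 + 42.13437921) = 9.0041.
z* = 2.576, so margin of error = 2.576 × 9.0041 = 23.1946.
Difference in means = 343 − 333 = 10.0000.
10.0000 ± 23.1946 → (-13.19, 33.19).

(-13.19, 33.19)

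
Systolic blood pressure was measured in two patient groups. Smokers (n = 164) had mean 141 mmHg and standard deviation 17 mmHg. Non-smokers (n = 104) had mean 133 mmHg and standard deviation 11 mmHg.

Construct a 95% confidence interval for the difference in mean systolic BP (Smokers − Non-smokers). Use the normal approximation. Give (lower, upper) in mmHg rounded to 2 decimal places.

Per-group SEs: s₁/√n₁ = 17/√164 = 1.3275, s₂/√n₂ = 11/√104 = 1.0786.
Unpooled SE of the difference: √(1.76225625 + 1.16337796) = 1.7104.
Margin of error = z* · SE = 1.960 × 1.7104 = 3.3524.
x̄₁ − x̄₂ = 141 − 133 = 8.0000.
CI: 8.0000 ± 3.3524 = (4.65, 11.35).

(4.65, 11.35)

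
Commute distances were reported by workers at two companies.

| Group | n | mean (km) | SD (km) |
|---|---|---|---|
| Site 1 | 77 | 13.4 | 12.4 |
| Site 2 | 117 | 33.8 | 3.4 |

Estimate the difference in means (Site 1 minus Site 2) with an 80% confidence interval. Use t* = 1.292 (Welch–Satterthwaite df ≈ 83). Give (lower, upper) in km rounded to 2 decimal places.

Standard errors of each mean: 12.4/√77 = 1.4131 and 3.4/√117 = 0.3143.
SE(x̄₁ − x̄₂) = √(1.4131² + 0.3143²) = 1.4476 for independent samples with unequal variances.
With t* = 1.292, the margin is 1.292 × 1.4476 = 1.8703.
x̄₁ − x̄₂ = 13.4 − 33.8 = -20.4000; the interval is -20.4000 ± 1.8703 = (-22.27, -18.53).

(-22.27, -18.53)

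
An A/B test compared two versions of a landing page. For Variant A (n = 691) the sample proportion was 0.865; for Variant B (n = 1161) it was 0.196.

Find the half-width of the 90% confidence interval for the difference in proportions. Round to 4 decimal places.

SE₁ = √(p̂₁(1−p̂₁)/n₁) = √(0.8650·0.1350/691) = 0.01300; SE₂ = √(0.1960·0.8040/1161) = 0.01165.
Independent samples: SE of the difference = √(SE₁² + SE₂²) = √(0.000169 + 0.0001357225) = 0.01746.
z* for 90% confidence is 1.645, so the margin of error is 1.645 × 0.01746 = 0.02872.

0.0287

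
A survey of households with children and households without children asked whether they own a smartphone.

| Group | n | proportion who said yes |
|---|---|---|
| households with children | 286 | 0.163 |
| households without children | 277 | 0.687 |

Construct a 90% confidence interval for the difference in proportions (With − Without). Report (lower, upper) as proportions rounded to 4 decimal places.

(-0.5822, -0.4658)

SE₁ = √(p̂₁(1−p̂₁)/n₁) = √(0.1630·0.8370/286) = 0.02184; SE₂ = √(0.6870·0.3130/277) = 0.02786.
Independent samples: SE of the difference = √(SE₁² + SE₂²) = √(0.0004769856 + 0.0007761796) = 0.03540.
z* for 90% confidence is 1.645, so the margin of error is 1.645 × 0.03540 = 0.05823.
Point estimate p̂₁ − p̂₂ = 0.1630 − 0.6870 = -0.5240.
-0.5240 ± 0.05823 → (-0.5822, -0.4658).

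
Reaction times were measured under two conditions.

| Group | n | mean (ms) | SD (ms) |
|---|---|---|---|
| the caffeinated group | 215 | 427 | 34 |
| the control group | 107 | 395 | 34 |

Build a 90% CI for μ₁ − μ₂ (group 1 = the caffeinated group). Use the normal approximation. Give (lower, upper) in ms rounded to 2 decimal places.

(25.38, 38.62)

Standard errors of each mean: 34/√215 = 2.3188 and 34/√107 = 3.2869.
SE(x̄₁ − x̄₂) = √(2.3188² + 3.2869²) = 4.0225 for independent samples with unequal variances.
With z* = 1.645, the margin is 1.645 × 4.0225 = 6.6170.
x̄₁ − x̄₂ = 427 − 395 = 32.0000; the interval is 32.0000 ± 6.6170 = (25.38, 38.62).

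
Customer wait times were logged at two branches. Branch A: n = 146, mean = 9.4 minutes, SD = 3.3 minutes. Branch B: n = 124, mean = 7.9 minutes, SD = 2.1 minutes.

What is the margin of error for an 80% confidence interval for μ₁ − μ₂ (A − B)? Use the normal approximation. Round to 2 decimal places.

SE₁ = s₁/√n₁ = 3.3/√146 = 0.2731; SE₂ = 2.1/√124 = 0.1886.
Independent samples, unequal variances: SE_diff = √(SE₁² + SE₂²) = √(0.07458361 + 0.03556996) = 0.3319.
z* = 1.282, so margin of error = 1.282 × 0.3319 = 0.4255.

0.43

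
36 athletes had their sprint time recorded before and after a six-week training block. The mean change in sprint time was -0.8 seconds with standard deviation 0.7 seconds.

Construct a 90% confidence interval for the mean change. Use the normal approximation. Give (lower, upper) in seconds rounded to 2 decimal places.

(-0.99, -0.61)

This is a matched-pairs design, so SE = s_d/√n = 0.7/√36 = 0.1167.
Margin = 1.645 × 0.1167 = 0.1920; the interval is -0.8 ± 0.1920 = (-0.99, -0.61).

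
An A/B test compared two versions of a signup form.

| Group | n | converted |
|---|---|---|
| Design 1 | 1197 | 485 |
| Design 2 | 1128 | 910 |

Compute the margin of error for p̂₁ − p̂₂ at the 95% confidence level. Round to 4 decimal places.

First, p̂₁ = 485/1197 = 0.4052; p̂₂ = 910/1128 = 0.8067.
The two standard errors are √(0.4052×0.5948/1197) = 0.01419 and √(0.8067×0.1933/1128) = 0.01176.
Because the samples are independent, SE_diff = √(0.01419² + 0.01176²) = 0.01843.
Using z* = 1.960 for 95%, ME = 1.960 × 0.01843 = 0.03612.

0.0361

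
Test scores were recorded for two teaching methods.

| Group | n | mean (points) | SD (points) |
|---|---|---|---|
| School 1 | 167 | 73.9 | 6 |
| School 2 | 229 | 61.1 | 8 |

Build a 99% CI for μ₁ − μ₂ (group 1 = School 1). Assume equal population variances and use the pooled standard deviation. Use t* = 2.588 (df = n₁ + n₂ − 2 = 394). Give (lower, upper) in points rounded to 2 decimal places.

(10.90, 14.70)

s_p = √[((n₁−1)s₁² + (n₂−1)s₂²)/(n₁+n₂−2)] = √[(166·6² + 228·8²)/394] = 7.2252.
SE = 7.2252·√(1/167 + 1/229) = 0.7352.
With t* = 2.588, margin = 2.588 × 0.7352 = 1.9027.
x̄₁ − x̄₂ = 73.9 − 61.1 = 12.8000; interval 12.8000 ± 1.9027 = (10.90, 14.70).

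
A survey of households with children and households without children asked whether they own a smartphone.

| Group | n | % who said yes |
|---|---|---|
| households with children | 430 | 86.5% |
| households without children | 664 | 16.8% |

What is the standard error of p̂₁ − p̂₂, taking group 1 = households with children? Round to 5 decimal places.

0.02196

SE₁ = √(p̂₁(1−p̂₁)/n₁) = √(0.8650·0.1350/430) = 0.01648; SE₂ = √(0.1680·0.8320/664) = 0.01451.
Independent samples: SE of the difference = √(SE₁² + SE₂²) = √(0.0002715904 + 0.0002105401) = 0.02196.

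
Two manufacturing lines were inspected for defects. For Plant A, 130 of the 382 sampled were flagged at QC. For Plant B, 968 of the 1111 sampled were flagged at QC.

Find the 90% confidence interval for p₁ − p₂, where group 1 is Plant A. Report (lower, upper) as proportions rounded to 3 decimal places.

First, p̂₁ = 130/382 = 0.3403; p̂₂ = 968/1111 = 0.8713.
The two standard errors are √(0.3403×0.6597/382) = 0.02424 and √(0.8713×0.1287/1111) = 0.01005.
Because the samples are independent, SE_diff = √(0.02424² + 0.01005²) = 0.02624.
Using z* = 1.645 for 90%, ME = 1.645 × 0.02624 = 0.04316.
p̂₁ − p̂₂ = -0.5310; interval -0.5310 ± 0.04316 gives (-0.574, -0.488).

(-0.574, -0.488)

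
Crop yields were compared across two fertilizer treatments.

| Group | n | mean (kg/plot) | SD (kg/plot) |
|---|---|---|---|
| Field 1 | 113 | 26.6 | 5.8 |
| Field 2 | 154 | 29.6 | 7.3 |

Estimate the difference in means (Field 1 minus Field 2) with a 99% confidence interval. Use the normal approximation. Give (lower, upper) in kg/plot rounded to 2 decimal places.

SE₁ = s₁/√n₁ = 5.8/√113 = 0.5456; SE₂ = 7.3/√154 = 0.5883.
Independent samples, unequal variances: SE_diff = √(SE₁² + SE₂²) = √(0.29767936 + 0.34609689) = 0.8024.
z* = 2.576, so margin of error = 2.576 × 0.8024 = 2.0670.
Difference in means = 26.6 − 29.6 = -3.0000.
-3.0000 ± 2.0670 → (-5.07, -0.93).

(-5.07, -0.93)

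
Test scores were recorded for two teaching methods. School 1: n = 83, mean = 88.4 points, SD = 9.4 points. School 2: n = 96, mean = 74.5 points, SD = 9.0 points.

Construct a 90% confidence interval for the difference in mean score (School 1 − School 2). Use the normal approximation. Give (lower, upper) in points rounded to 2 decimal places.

(11.63, 16.17)

Standard errors of each mean: 9.4/√83 = 1.0318 and 9.0/√96 = 0.9186.
SE(x̄₁ − x̄₂) = √(1.0318² + 0.9186²) = 1.3815 for independent samples with unequal variances.
With z* = 1.645, the margin is 1.645 × 1.3815 = 2.2726.
x̄₁ − x̄₂ = 88.4 − 74.5 = 13.9000; the interval is 13.9000 ± 2.2726 = (11.63, 16.17).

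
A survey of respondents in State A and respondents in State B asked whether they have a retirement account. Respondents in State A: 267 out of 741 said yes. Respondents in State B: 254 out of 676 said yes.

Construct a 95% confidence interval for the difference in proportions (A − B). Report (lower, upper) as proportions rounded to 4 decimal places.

(-0.0657, 0.0349)

First, p̂₁ = 267/741 = 0.3603; p̂₂ = 254/676 = 0.3757.
The two standard errors are √(0.3603×0.6397/741) = 0.01764 and √(0.3757×0.6243/676) = 0.01863.
Because the samples are independent, SE_diff = √(0.01764² + 0.01863²) = 0.02566.
Using z* = 1.960 for 95%, ME = 1.960 × 0.02566 = 0.05029.
p̂₁ − p̂₂ = -0.0154; interval -0.0154 ± 0.05029 gives (-0.0657, 0.0349).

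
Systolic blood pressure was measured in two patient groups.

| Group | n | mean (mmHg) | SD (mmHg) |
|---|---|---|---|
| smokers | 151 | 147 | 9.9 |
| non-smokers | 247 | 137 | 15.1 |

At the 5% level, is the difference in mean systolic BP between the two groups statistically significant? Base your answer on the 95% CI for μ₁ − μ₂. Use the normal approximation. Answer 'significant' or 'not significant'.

SE₁ = s₁/√n₁ = 9.9/√151 = 0.8057; SE₂ = 15.1/√247 = 0.9608.
Independent samples, unequal variances: SE_diff = √(SE₁² + SE₂²) = √(0.64915249 + 0.92313664) = 1.2539.
z* = 1.960, so margin of error = 1.960 × 1.2539 = 2.4576.
Difference in means = 147 − 137 = 10.0000.
10.0000 ± 2.4576 → (7.5424, 12.4576).
The interval (7.5424, 12.4576) does not contain 0, so the difference is significant.

significant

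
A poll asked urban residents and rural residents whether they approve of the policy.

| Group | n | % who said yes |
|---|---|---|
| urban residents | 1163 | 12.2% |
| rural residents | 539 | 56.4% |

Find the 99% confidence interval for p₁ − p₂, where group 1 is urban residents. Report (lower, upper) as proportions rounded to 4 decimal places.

(-0.5023, -0.3817)

SE₁ = √(p̂₁(1−p̂₁)/n₁) = √(0.1220·0.8780/1163) = 0.00960; SE₂ = √(0.5640·0.4360/539) = 0.02136.
Independent samples: SE of the difference = √(SE₁² + SE₂²) = √(0.00009216 + 0.0004562496) = 0.02342.
z* for 99% confidence is 2.576, so the margin of error is 2.576 × 0.02342 = 0.06033.
Point estimate p̂₁ − p̂₂ = 0.1220 − 0.5640 = -0.4420.
-0.4420 ± 0.06033 → (-0.5023, -0.3817).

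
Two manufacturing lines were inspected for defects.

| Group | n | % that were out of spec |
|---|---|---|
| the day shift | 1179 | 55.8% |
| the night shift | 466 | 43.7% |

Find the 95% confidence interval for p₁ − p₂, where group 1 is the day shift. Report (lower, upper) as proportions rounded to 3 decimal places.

SE₁ = √(p̂₁(1−p̂₁)/n₁) = √(0.5580·0.4420/1179) = 0.01446; SE₂ = √(0.4370·0.5630/466) = 0.02298.
Independent samples: SE of the difference = √(SE₁² + SE₂²) = √(0.0002090916 + 0.0005280804) = 0.02715.
z* for 95% confidence is 1.960, so the margin of error is 1.960 × 0.02715 = 0.05321.
Point estimate p̂₁ − p̂₂ = 0.5580 − 0.4370 = 0.1210.
0.1210 ± 0.05321 → (0.068, 0.174).

(0.068, 0.174)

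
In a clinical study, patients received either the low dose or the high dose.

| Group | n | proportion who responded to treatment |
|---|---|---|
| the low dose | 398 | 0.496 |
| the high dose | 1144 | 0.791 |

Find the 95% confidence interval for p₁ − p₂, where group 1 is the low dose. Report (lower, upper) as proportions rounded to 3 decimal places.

(-0.349, -0.241)

SE₁ = √(p̂₁(1−p̂₁)/n₁) = √(0.4960·0.5040/398) = 0.02506; SE₂ = √(0.7910·0.2090/1144) = 0.01202.
Independent samples: SE of the difference = √(SE₁² + SE₂²) = √(0.0006280036 + 0.0001444804) = 0.02779.
z* for 95% confidence is 1.960, so the margin of error is 1.960 × 0.02779 = 0.05447.
Point estimate p̂₁ − p̂₂ = 0.4960 − 0.7910 = -0.2950.
-0.2950 ± 0.05447 → (-0.349, -0.241).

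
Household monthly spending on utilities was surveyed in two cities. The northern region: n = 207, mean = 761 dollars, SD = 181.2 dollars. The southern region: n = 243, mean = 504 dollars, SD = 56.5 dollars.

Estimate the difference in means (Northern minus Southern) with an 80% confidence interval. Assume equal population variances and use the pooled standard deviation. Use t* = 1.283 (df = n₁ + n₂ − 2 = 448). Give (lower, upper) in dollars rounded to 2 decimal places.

s_p = √[((n₁−1)s₁² + (n₂−1)s₂²)/(n₁+n₂−2)] = √[(206·181.2² + 242·56.5²)/448] = 129.6993.
SE = 129.6993·√(1/207 + 1/243) = 12.2675.
With t* = 1.283, margin = 1.283 × 12.2675 = 15.7392.
x̄₁ − x̄₂ = 761 − 504 = 257.0000; interval 257.0000 ± 15.7392 = (241.26, 272.74).

(241.26, 272.74)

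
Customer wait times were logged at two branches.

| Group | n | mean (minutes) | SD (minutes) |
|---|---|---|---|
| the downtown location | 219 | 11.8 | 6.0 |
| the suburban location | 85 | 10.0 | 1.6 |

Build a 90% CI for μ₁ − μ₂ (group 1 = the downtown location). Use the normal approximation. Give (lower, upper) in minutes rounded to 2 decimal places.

SE₁ = s₁/√n₁ = 6.0/√219 = 0.4054; SE₂ = 1.6/√85 = 0.1735.
Independent samples, unequal variances: SE_diff = √(SE₁² + SE₂²) = √(0.16434916 + 0.03010225) = 0.4410.
z* = 1.645, so margin of error = 1.645 × 0.4410 = 0.7254.
Difference in means = 11.8 − 10.0 = 1.8000.
1.8000 ± 0.7254 → (1.07, 2.53).

(1.07, 2.53)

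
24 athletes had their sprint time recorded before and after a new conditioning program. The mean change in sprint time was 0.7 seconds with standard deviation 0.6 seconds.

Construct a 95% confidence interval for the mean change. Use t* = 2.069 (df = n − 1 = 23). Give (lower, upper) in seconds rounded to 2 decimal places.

Paired design: SE = s_d/√n = 0.6/√24 = 0.1225.
t* = 2.069; margin of error = 2.069 × 0.1225 = 0.2535.
0.7 ± 0.2535 → (0.45, 0.95).

(0.45, 0.95)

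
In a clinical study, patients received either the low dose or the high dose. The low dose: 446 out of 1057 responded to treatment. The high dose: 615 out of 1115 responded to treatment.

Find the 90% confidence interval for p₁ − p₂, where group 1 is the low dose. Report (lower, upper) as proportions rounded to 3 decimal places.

p̂₁ = 446/1057 = 0.4219 and p̂₂ = 615/1115 = 0.5516.
SE₁ = √(p̂₁(1−p̂₁)/n₁) = √(0.4219·0.5781/1057) = 0.01519; SE₂ = √(0.5516·0.4484/1115) = 0.01489.
Independent samples: SE of the difference = √(SE₁² + SE₂²) = √(0.0002307361 + 0.0002217121) = 0.02127.
z* for 90% confidence is 1.645, so the margin of error is 1.645 × 0.02127 = 0.03499.
Point estimate p̂₁ − p̂₂ = 0.4219 − 0.5516 = -0.1297.
-0.1297 ± 0.03499 → (-0.165, -0.095).

(-0.165, -0.095)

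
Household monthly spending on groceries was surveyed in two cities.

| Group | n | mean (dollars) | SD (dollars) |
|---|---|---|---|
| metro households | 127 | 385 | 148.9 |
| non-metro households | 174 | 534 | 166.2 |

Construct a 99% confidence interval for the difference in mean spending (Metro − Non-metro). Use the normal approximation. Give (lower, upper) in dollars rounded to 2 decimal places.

(-196.03, -101.97)

SE₁ = s₁/√n₁ = 148.9/√127 = 13.2127; SE₂ = 166.2/√174 = 12.5996.
Independent samples, unequal variances: SE_diff = √(SE₁² + SE₂²) = √(174.57544129 + 158.74992016) = 18.2572.
z* = 2.576, so margin of error = 2.576 × 18.2572 = 47.0305.
Difference in means = 385 − 534 = -149.0000.
-149.0000 ± 47.0305 → (-196.03, -101.97).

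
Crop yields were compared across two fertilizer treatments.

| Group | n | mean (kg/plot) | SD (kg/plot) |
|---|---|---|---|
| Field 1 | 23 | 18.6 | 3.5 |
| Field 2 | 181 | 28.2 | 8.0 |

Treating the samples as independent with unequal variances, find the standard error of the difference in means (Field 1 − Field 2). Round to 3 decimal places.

0.941

Standard errors of each mean: 3.5/√23 = 0.7298 and 8.0/√181 = 0.5946.
SE(x̄₁ − x̄₂) = √(0.7298² + 0.5946²) = 0.9414 for independent samples with unequal variances.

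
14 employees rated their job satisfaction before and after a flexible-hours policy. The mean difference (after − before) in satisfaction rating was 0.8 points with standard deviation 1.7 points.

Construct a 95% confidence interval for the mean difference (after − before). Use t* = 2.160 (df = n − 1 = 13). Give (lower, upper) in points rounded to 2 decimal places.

(-0.18, 1.78)

Paired design: SE = s_d/√n = 1.7/√14 = 0.4543.
t* = 2.160; margin of error = 2.160 × 0.4543 = 0.9813.
0.8 ± 0.9813 → (-0.18, 1.78).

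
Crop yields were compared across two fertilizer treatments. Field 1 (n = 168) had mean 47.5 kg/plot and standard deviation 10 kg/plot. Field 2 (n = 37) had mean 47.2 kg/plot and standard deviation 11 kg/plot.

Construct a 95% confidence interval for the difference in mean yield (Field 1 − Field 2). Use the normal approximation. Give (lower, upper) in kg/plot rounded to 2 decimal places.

Per-group SEs: s₁/√n₁ = 10/√168 = 0.7715, s₂/√n₂ = 11/√37 = 1.8084.
Unpooled SE of the difference: √(0.59521225 + 3.27031056) = 1.9661.
Margin of error = z* · SE = 1.960 × 1.9661 = 3.8536.
x̄₁ − x̄₂ = 47.5 − 47.2 = 0.3000.
CI: 0.3000 ± 3.8536 = (-3.55, 4.15).

(-3.55, 4.15)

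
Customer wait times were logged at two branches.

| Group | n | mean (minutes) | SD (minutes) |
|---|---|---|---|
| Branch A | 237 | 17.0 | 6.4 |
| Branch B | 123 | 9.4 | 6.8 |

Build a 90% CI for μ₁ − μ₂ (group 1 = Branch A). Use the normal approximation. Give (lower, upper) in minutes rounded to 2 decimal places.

(6.38, 8.82)

Per-group SEs: s₁/√n₁ = 6.4/√237 = 0.4157, s₂/√n₂ = 6.8/√123 = 0.6131.
Unpooled SE of the difference: √(0.17280649 + 0.37589161) = 0.7407.
Margin of error = z* · SE = 1.645 × 0.7407 = 1.2185.
x̄₁ − x̄₂ = 17.0 − 9.4 = 7.6000.
CI: 7.6000 ± 1.2185 = (6.38, 8.82).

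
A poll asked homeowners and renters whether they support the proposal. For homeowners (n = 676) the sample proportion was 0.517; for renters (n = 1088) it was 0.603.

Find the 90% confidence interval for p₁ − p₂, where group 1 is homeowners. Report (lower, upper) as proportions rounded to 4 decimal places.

SE₁ = √(p̂₁(1−p̂₁)/n₁) = √(0.5170·0.4830/676) = 0.01922; SE₂ = √(0.6030·0.3970/1088) = 0.01483.
Independent samples: SE of the difference = √(SE₁² + SE₂²) = √(0.0003694084 + 0.0002199289) = 0.02428.
z* for 90% confidence is 1.645, so the margin of error is 1.645 × 0.02428 = 0.03994.
Point estimate p̂₁ − p̂₂ = 0.5170 − 0.6030 = -0.0860.
-0.0860 ± 0.03994 → (-0.1259, -0.0461).

(-0.1259, -0.0461)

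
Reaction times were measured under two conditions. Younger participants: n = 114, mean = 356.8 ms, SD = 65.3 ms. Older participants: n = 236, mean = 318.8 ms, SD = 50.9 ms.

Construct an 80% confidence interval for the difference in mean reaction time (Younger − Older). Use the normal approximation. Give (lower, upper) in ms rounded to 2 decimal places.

SE₁ = s₁/√n₁ = 65.3/√114 = 6.1159; SE₂ = 50.9/√236 = 3.3133.
Independent samples, unequal variances: SE_diff = √(SE₁² + SE₂²) = √(37.40423281 + 10.97795689) = 6.9557.
z* = 1.282, so margin of error = 1.282 × 6.9557 = 8.9172.
Difference in means = 356.8 − 318.8 = 38.0000.
38.0000 ± 8.9172 → (29.08, 46.92).

(29.08, 46.92)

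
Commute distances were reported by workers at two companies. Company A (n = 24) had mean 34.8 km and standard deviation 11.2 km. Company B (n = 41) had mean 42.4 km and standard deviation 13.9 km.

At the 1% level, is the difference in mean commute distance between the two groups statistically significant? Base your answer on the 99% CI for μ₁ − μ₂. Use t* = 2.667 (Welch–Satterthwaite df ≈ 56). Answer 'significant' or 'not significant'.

not significant

Standard errors of each mean: 11.2/√24 = 2.2862 and 13.9/√41 = 2.1708.
SE(x̄₁ − x̄₂) = √(2.2862² + 2.1708²) = 3.1526 for independent samples with unequal variances.
With t* = 2.667, the margin is 2.667 × 3.1526 = 8.4080.
x̄₁ − x̄₂ = 34.8 − 42.4 = -7.6000; the interval is -7.6000 ± 8.4080 = (-16.0080, 0.8080).
The interval (-16.0080, 0.8080) contains 0, so the difference is not significant.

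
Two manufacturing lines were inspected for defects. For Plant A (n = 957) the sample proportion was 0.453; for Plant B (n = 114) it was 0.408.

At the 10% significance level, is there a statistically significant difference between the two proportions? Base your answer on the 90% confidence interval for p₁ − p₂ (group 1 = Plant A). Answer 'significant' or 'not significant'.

not significant

Each SE is √(p̂(1−p̂)/n): √(0.4530·0.5470/957) = 0.01609 and √(0.4080·0.5920/114) = 0.04603.
SE(p̂₁ − p̂₂) = √(SE₁² + SE₂²) = √(0.0002588881 + 0.0021187609) = 0.04876, since the two samples are independent.
At 90% confidence z* = 1.645; margin = 1.645 × 0.04876 = 0.08021.
The difference is 0.4530 − 0.4080 = 0.0450, so the interval is 0.0450 ± 0.08021 = (-0.03521, 0.12521).
The interval (-0.03521, 0.12521) contains 0, so the difference is not significant.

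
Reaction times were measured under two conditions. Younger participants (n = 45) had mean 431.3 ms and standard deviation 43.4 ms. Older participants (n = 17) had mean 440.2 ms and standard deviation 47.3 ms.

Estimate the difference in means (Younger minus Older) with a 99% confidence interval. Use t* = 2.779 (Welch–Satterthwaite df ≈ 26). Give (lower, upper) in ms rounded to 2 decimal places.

Per-group SEs: s₁/√n₁ = 43.4/√45 = 6.4697, s₂/√n₂ = 47.3/√17 = 11.4719.
Unpooled SE of the difference: √(41.85701809 + 131.60448961) = 13.1705.
Margin of error = t* · SE = 2.779 × 13.1705 = 36.6008.
x̄₁ − x̄₂ = 431.3 − 440.2 = -8.9000.
CI: -8.9000 ± 36.6008 = (-45.50, 27.70).

(-45.50, 27.70)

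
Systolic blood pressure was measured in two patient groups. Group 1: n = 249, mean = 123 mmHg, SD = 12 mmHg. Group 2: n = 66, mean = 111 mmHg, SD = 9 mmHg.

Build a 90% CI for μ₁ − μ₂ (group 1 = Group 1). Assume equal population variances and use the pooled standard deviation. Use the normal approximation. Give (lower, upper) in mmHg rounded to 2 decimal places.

(9.39, 14.61)

Pooled variance s_p² = [248·12² + 65·9²] / (249+66−2) = 130.9169, so s_p = 11.4419.
SE_diff = s_p·√(1/n₁ + 1/n₂) = 11.4419·√(1/249 + 1/66) = 1.5841.
z* = 1.645; margin = 1.645 × 1.5841 = 2.6058.
Difference = 123 − 111 = 12.0000.
12.0000 ± 2.6058 → (9.39, 14.61).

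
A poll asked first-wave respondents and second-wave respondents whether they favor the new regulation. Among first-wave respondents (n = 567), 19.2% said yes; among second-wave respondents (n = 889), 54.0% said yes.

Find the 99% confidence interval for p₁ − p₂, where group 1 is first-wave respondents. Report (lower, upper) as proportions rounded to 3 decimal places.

SE₁ = √(p̂₁(1−p̂₁)/n₁) = √(0.1920·0.8080/567) = 0.01654; SE₂ = √(0.5400·0.4600/889) = 0.01672.
Independent samples: SE of the difference = √(SE₁² + SE₂²) = √(0.0002735716 + 0.0002795584) = 0.02352.
z* for 99% confidence is 2.576, so the margin of error is 2.576 × 0.02352 = 0.06059.
Point estimate p̂₁ − p̂₂ = 0.1920 − 0.5400 = -0.3480.
-0.3480 ± 0.06059 → (-0.409, -0.287).

(-0.409, -0.287)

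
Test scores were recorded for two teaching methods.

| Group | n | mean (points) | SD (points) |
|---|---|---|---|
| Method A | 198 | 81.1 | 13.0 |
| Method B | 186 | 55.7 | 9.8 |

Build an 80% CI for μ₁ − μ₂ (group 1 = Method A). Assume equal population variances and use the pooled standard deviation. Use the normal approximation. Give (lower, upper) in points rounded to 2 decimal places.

Pooled variance s_p² = [197·13.0² + 185·9.8²] / (198+186−2) = 133.6660, so s_p = 11.5614.
SE_diff = s_p·√(1/n₁ + 1/n₂) = 11.5614·√(1/198 + 1/186) = 1.1806.
z* = 1.282; margin = 1.282 × 1.1806 = 1.5135.
Difference = 81.1 − 55.7 = 25.4000.
25.4000 ± 1.5135 → (23.89, 26.91).

(23.89, 26.91)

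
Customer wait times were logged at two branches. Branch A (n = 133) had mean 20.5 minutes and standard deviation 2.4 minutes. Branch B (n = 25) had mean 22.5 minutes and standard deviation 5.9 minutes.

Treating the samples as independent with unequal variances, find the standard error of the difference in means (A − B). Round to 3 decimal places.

1.198

SE₁ = s₁/√n₁ = 2.4/√133 = 0.2081; SE₂ = 5.9/√25 = 1.1800.
Independent samples, unequal variances: SE_diff = √(SE₁² + SE₂²) = √(0.04330561 + 1.3924) = 1.1982.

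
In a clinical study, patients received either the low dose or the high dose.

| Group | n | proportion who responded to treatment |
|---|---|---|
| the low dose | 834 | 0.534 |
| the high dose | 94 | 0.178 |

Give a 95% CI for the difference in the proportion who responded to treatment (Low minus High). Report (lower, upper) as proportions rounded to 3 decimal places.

SE₁ = √(p̂₁(1−p̂₁)/n₁) = √(0.5340·0.4660/834) = 0.01727; SE₂ = √(0.1780·0.8220/94) = 0.03945.
Independent samples: SE of the difference = √(SE₁² + SE₂²) = √(0.0002982529 + 0.0015563025) = 0.04306.
z* for 95% confidence is 1.960, so the margin of error is 1.960 × 0.04306 = 0.08440.
Point estimate p̂₁ − p̂₂ = 0.5340 − 0.1780 = 0.3560.
0.3560 ± 0.08440 → (0.272, 0.440).

(0.272, 0.440)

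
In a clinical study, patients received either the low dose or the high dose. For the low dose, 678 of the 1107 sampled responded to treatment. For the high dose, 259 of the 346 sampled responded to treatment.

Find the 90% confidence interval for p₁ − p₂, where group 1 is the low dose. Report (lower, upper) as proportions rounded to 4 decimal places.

(-0.1814, -0.0908)

Sample proportions: 678/1107 = 0.6125, 259/346 = 0.7486.
Each SE is √(p̂(1−p̂)/n): √(0.6125·0.3875/1107) = 0.01464 and √(0.7486·0.2514/346) = 0.02332.
SE(p̂₁ − p̂₂) = √(SE₁² + SE₂²) = √(0.0002143296 + 0.0005438224) = 0.02753, since the two samples are independent.
At 90% confidence z* = 1.645; margin = 1.645 × 0.02753 = 0.04529.
The difference is 0.6125 − 0.7486 = -0.1361, so the interval is -0.1361 ± 0.04529 = (-0.1814, -0.0908).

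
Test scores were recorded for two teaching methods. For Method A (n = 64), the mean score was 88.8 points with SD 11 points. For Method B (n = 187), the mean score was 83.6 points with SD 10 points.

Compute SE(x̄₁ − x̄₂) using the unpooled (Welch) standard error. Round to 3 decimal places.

SE₁ = s₁/√n₁ = 11/√64 = 1.3750; SE₂ = 10/√187 = 0.7313.
Independent samples, unequal variances: SE_diff = √(SE₁² + SE₂²) = √(1.890625 + 0.53479969) = 1.5574.

1.557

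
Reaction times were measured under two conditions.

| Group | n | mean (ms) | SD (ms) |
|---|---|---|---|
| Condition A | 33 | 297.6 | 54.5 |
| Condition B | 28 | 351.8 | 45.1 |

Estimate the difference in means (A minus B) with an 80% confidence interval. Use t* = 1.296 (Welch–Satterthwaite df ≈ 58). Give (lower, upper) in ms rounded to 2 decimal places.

(-70.73, -37.67)

SE₁ = s₁/√n₁ = 54.5/√33 = 9.4872; SE₂ = 45.1/√28 = 8.5231.
Independent samples, unequal variances: SE_diff = √(SE₁² + SE₂²) = √(90.00696384 + 72.64323361) = 12.7534.
t* = 1.296, so margin of error = 1.296 × 12.7534 = 16.5284.
Difference in means = 297.6 − 351.8 = -54.2000.
-54.2000 ± 16.5284 → (-70.73, -37.67).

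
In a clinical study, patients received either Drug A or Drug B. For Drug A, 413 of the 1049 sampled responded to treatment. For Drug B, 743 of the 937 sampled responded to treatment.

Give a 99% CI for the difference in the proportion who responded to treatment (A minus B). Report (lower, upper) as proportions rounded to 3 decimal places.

Sample proportions: 413/1049 = 0.3937, 743/937 = 0.7930.
Each SE is √(p̂(1−p̂)/n): √(0.3937·0.6063/1049) = 0.01508 and √(0.7930·0.2070/937) = 0.01324.
SE(p̂₁ − p̂₂) = √(SE₁² + SE₂²) = √(0.0002274064 + 0.0001752976) = 0.02007, since the two samples are independent.
At 99% confidence z* = 2.576; margin = 2.576 × 0.02007 = 0.05170.
The difference is 0.3937 − 0.7930 = -0.3993, so the interval is -0.3993 ± 0.05170 = (-0.451, -0.348).

(-0.451, -0.348)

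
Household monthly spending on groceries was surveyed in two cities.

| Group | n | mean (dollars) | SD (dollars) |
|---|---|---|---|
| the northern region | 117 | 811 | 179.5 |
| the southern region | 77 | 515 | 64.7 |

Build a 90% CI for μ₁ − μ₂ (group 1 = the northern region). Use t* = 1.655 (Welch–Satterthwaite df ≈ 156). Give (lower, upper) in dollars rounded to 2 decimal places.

(265.95, 326.05)

Per-group SEs: s₁/√n₁ = 179.5/√117 = 16.5948, s₂/√n₂ = 64.7/√77 = 7.3732.
Unpooled SE of the difference: √(275.38738704 + 54.36407824) = 18.1591.
Margin of error = t* · SE = 1.655 × 18.1591 = 30.0533.
x̄₁ − x̄₂ = 811 − 515 = 296.0000.
CI: 296.0000 ± 30.0533 = (265.95, 326.05).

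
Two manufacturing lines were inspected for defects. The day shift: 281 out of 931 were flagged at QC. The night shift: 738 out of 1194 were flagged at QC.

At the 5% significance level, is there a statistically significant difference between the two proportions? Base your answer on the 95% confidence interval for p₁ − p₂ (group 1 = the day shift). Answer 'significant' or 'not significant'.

Sample proportions: 281/931 = 0.3018, 738/1194 = 0.6181.
Each SE is √(p̂(1−p̂)/n): √(0.3018·0.6982/931) = 0.01504 and √(0.6181·0.3819/1194) = 0.01406.
SE(p̂₁ − p̂₂) = √(SE₁² + SE₂²) = √(0.0002262016 + 0.0001976836) = 0.02059, since the two samples are independent.
At 95% confidence z* = 1.960; margin = 1.960 × 0.02059 = 0.04036.
The difference is 0.3018 − 0.6181 = -0.3163, so the interval is -0.3163 ± 0.04036 = (-0.35666, -0.27594).
The interval (-0.35666, -0.27594) does not contain 0, so the difference is significant.

significant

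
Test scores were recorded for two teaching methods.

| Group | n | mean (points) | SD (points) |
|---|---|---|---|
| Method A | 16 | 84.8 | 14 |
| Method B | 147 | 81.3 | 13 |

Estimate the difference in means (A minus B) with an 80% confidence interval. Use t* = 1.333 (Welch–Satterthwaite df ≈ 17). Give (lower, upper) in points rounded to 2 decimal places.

(-1.38, 8.38)

SE₁ = s₁/√n₁ = 14/√16 = 3.5000; SE₂ = 13/√147 = 1.0722.
Independent samples, unequal variances: SE_diff = √(SE₁² + SE₂²) = √(12.25 + 1.14961284) = 3.6605.
t* = 1.333, so margin of error = 1.333 × 3.6605 = 4.8794.
Difference in means = 84.8 − 81.3 = 3.5000.
3.5000 ± 4.8794 → (-1.38, 8.38).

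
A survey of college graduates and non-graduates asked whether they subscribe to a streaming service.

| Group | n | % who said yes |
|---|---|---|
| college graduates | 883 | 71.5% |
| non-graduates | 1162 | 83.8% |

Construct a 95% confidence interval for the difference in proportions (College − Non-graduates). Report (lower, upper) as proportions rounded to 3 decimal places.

(-0.160, -0.086)

SE₁ = √(p̂₁(1−p̂₁)/n₁) = √(0.7150·0.2850/883) = 0.01519; SE₂ = √(0.8380·0.1620/1162) = 0.01081.
Independent samples: SE of the difference = √(SE₁² + SE₂²) = √(0.0002307361 + 0.0001168561) = 0.01864.
z* for 95% confidence is 1.960, so the margin of error is 1.960 × 0.01864 = 0.03653.
Point estimate p̂₁ − p̂₂ = 0.7150 − 0.8380 = -0.1230.
-0.1230 ± 0.03653 → (-0.160, -0.086).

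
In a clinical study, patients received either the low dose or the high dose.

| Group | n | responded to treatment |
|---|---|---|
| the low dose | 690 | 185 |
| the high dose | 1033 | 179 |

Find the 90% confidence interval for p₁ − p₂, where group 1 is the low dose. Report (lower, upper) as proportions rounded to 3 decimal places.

(0.061, 0.129)

First, p̂₁ = 185/690 = 0.2681; p̂₂ = 179/1033 = 0.1733.
The two standard errors are √(0.2681×0.7319/690) = 0.01686 and √(0.1733×0.8267/1033) = 0.01178.
Because the samples are independent, SE_diff = √(0.01686² + 0.01178²) = 0.02057.
Using z* = 1.645 for 90%, ME = 1.645 × 0.02057 = 0.03384.
p̂₁ − p̂₂ = 0.0948; interval 0.0948 ± 0.03384 gives (0.061, 0.129).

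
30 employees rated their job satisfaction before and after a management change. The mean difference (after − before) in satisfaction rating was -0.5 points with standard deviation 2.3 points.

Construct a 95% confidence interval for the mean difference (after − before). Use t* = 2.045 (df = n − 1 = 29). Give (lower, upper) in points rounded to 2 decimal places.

Paired design: SE = s_d/√n = 2.3/√30 = 0.4199.
t* = 2.045; margin of error = 2.045 × 0.4199 = 0.8587.
-0.5 ± 0.8587 → (-1.36, 0.36).

(-1.36, 0.36)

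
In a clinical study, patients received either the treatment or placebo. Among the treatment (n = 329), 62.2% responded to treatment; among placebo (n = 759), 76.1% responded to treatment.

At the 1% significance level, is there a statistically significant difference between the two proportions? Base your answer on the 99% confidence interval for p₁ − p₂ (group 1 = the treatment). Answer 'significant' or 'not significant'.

SE₁ = √(p̂₁(1−p̂₁)/n₁) = √(0.6220·0.3780/329) = 0.02673; SE₂ = √(0.7610·0.2390/759) = 0.01548.
Independent samples: SE of the difference = √(SE₁² + SE₂²) = √(0.0007144929 + 0.0002396304) = 0.03089.
z* for 99% confidence is 2.576, so the margin of error is 2.576 × 0.03089 = 0.07957.
Point estimate p̂₁ − p̂₂ = 0.6220 − 0.7610 = -0.1390.
-0.1390 ± 0.07957 → (-0.21857, -0.05943).
The interval (-0.21857, -0.05943) does not contain 0, so the difference is significant.

significant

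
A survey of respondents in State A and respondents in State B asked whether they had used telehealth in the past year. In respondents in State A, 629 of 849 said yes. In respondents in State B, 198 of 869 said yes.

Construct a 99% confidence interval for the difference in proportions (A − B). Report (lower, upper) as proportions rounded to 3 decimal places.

(0.460, 0.566)

First, p̂₁ = 629/849 = 0.7409; p̂₂ = 198/869 = 0.2278.
The two standard errors are √(0.7409×0.2591/849) = 0.01504 and √(0.2278×0.7722/869) = 0.01423.
Because the samples are independent, SE_diff = √(0.01504² + 0.01423²) = 0.02070.
Using z* = 2.576 for 99%, ME = 2.576 × 0.02070 = 0.05332.
p̂₁ − p̂₂ = 0.5131; interval 0.5131 ± 0.05332 gives (0.460, 0.566).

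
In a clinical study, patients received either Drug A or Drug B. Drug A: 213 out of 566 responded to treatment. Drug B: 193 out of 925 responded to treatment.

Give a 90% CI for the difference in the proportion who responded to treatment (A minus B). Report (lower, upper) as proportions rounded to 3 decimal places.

Sample proportions: 213/566 = 0.3763, 193/925 = 0.2086.
Each SE is √(p̂(1−p̂)/n): √(0.3763·0.6237/566) = 0.02036 and √(0.2086·0.7914/925) = 0.01336.
SE(p̂₁ − p̂₂) = √(SE₁² + SE₂²) = √(0.0004145296 + 0.0001784896) = 0.02435, since the two samples are independent.
At 90% confidence z* = 1.645; margin = 1.645 × 0.02435 = 0.04006.
The difference is 0.3763 − 0.2086 = 0.1677, so the interval is 0.1677 ± 0.04006 = (0.128, 0.208).

(0.128, 0.208)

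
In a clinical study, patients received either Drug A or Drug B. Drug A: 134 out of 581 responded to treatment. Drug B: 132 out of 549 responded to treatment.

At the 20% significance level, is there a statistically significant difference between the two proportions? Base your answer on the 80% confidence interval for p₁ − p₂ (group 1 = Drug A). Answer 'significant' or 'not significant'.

p̂₁ = 134/581 = 0.2306 and p̂₂ = 132/549 = 0.2404.
SE₁ = √(p̂₁(1−p̂₁)/n₁) = √(0.2306·0.7694/581) = 0.01748; SE₂ = √(0.2404·0.7596/549) = 0.01824.
Independent samples: SE of the difference = √(SE₁² + SE₂²) = √(0.0003055504 + 0.0003326976) = 0.02526.
z* for 80% confidence is 1.282, so the margin of error is 1.282 × 0.02526 = 0.03238.
Point estimate p̂₁ − p̂₂ = 0.2306 − 0.2404 = -0.0098.
-0.0098 ± 0.03238 → (-0.04218, 0.02258).
The interval (-0.04218, 0.02258) contains 0, so the difference is not significant.

not significant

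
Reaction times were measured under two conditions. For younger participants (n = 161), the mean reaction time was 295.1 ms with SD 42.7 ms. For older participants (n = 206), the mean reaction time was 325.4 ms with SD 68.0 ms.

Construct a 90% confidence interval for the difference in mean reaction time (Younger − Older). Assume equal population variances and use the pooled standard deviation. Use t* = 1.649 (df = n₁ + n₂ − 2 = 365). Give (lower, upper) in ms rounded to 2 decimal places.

Pooled variance s_p² = [160·42.7² + 205·68.0²] / (161+206−2) = 3396.2915, so s_p = 58.2777.
SE_diff = s_p·√(1/n₁ + 1/n₂) = 58.2777·√(1/161 + 1/206) = 6.1304.
t* = 1.649; margin = 1.649 × 6.1304 = 10.1090.
Difference = 295.1 − 325.4 = -30.3000.
-30.3000 ± 10.1090 → (-40.41, -20.19).

(-40.41, -20.19)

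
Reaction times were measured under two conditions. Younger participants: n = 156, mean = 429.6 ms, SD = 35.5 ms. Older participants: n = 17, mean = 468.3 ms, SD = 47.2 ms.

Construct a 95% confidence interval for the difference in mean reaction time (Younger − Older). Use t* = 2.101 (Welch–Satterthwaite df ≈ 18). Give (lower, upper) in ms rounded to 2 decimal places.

Per-group SEs: s₁/√n₁ = 35.5/√156 = 2.8423, s₂/√n₂ = 47.2/√17 = 11.4477.
Unpooled SE of the difference: √(8.07866929 + 131.04983529) = 11.7953.
Margin of error = t* · SE = 2.101 × 11.7953 = 24.7819.
x̄₁ − x̄₂ = 429.6 − 468.3 = -38.7000.
CI: -38.7000 ± 24.7819 = (-63.48, -13.92).

(-63.48, -13.92)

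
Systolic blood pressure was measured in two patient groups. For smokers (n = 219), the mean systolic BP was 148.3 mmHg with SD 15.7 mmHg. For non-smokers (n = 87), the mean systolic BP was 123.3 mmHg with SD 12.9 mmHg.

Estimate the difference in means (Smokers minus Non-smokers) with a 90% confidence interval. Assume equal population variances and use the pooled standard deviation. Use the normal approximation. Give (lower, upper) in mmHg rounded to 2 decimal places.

(21.88, 28.12)

s_p = √[((n₁−1)s₁² + (n₂−1)s₂²)/(n₁+n₂−2)] = √[(218·15.7² + 86·12.9²)/304] = 14.9611.
SE = 14.9611·√(1/219 + 1/87) = 1.8960.
With z* = 1.645, margin = 1.645 × 1.8960 = 3.1189.
x̄₁ − x̄₂ = 148.3 − 123.3 = 25.0000; interval 25.0000 ± 3.1189 = (21.88, 28.12).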